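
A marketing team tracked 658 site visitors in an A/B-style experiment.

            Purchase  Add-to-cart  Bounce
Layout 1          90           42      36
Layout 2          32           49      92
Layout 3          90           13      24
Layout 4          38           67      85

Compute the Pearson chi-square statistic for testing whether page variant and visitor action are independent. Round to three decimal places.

137.610

Row totals: 168, 173, 127, 190. Column totals: 250, 171, 237. Grand total N = 658.
Expected counts (row total × column total / N):
  Layout 1, Purchase: 168×250/658 = 63.82979
  Layout 1, Add-to-cart: 168×171/658 = 43.65957
  Layout 1, Bounce: 168×237/658 = 60.51064
  Layout 2, Purchase: 173×250/658 = 65.72948
  Layout 2, Add-to-cart: 173×171/658 = 44.95897
  Layout 2, Bounce: 173×237/658 = 62.31155
  Layout 3, Purchase: 127×250/658 = 48.25228
  Layout 3, Add-to-cart: 127×171/658 = 33.00456
  Layout 3, Bounce: 127×237/658 = 45.74316
  Layout 4, Purchase: 190×250/658 = 72.18845
  Layout 4, Add-to-cart: 190×171/658 = 49.37690
  Layout 4, Bounce: 190×237/658 = 68.43465
Contributions (O − E)²/E:
  (90 − 63.82979)²/63.82979 = 10.7298
  (42 − 43.65957)²/43.65957 = 0.0631
  (36 − 60.51064)²/60.51064 = 9.9284
  (32 − 65.72948)²/65.72948 = 17.3085
  (49 − 44.95897)²/44.95897 = 0.3632
  (92 − 62.31155)²/62.31155 = 14.1451
  (90 − 48.25228)²/48.25228 = 36.1200
  (13 − 33.00456)²/33.00456 = 12.1251
  (24 − 45.74316)²/45.74316 = 10.3352
  (38 − 72.18845)²/72.18845 = 16.1916
  (67 − 49.37690)²/49.37690 = 6.2899
  (85 − 68.43465)²/68.43465 = 4.0098
χ² = 10.7298 + 0.0631 + 9.9284 + 17.3085 + 0.3632 + 14.1451 + 36.1200 + 12.1251 + 10.3352 + 16.1916 + 6.2899 + 4.0098 = 137.610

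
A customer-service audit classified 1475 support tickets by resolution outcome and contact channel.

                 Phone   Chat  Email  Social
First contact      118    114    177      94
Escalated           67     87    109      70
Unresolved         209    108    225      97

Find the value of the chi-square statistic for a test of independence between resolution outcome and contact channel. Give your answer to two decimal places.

Row totals: 503, 333, 639. Column totals: 394, 309, 511, 261. Grand total N = 1475.
Expected counts (row total × column total / N):
  First contact, Phone: 503×394/1475 = 134.361
  First contact, Chat: 503×309/1475 = 105.374
  First contact, Email: 503×511/1475 = 174.260
  First contact, Social: 503×261/1475 = 89.005
  Escalated, Phone: 333×394/1475 = 88.951
  Escalated, Chat: 333×309/1475 = 69.761
  Escalated, Email: 333×511/1475 = 115.365
  Escalated, Social: 333×261/1475 = 58.924
  Unresolved, Phone: 639×394/1475 = 170.689
  Unresolved, Chat: 639×309/1475 = 133.865
  Unresolved, Email: 639×511/1475 = 221.376
  Unresolved, Social: 639×261/1475 = 113.071
Contributions (O − E)²/E:
  (118 − 134.361)²/134.361 = 1.9923
  (114 − 105.374)²/105.374 = 0.7061
  (177 − 174.260)²/174.260 = 0.0431
  (94 − 89.005)²/89.005 = 0.2803
  (67 − 88.951)²/88.951 = 5.4170
  (87 − 69.761)²/69.761 = 4.2600
  (109 − 115.365)²/115.365 = 0.3512
  (70 − 58.924)²/58.924 = 2.0820
  (209 − 170.689)²/170.689 = 8.5989
  (108 − 133.865)²/133.865 = 4.9976
  (225 − 221.376)²/221.376 = 0.0593
  (97 − 113.071)²/113.071 = 2.2842
χ² = 1.9923 + 0.7061 + 0.0431 + 0.2803 + 5.4170 + 4.2600 + 0.3512 + 2.0820 + 8.5989 + 4.9976 + 0.0593 + 2.2842 = 31.07

31.07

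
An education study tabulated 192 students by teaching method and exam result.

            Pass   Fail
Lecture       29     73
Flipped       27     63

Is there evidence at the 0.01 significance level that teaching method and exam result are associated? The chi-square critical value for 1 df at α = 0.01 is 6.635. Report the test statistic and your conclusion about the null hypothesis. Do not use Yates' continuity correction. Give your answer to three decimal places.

Row totals: 102, 90. Column totals: 56, 136. Grand total N = 192.
Expected counts (row total × column total / N):
  Lecture, Pass: 102×56/192 = 29.7500
  Lecture, Fail: 102×136/192 = 72.2500
  Flipped, Pass: 90×56/192 = 26.2500
  Flipped, Fail: 90×136/192 = 63.7500
Contributions (O − E)²/E:
  (29 − 29.7500)²/29.7500 = 0.0189
  (73 − 72.2500)²/72.2500 = 0.0078
  (27 − 26.2500)²/26.2500 = 0.0214
  (63 − 63.7500)²/63.7500 = 0.0088
χ² = 0.0189 + 0.0078 + 0.0214 + 0.0088 = 0.057
df = (2−1)(2−1) = 1. Since 0.057 < 6.635, fail to reject the null hypothesis of independence at α = 0.01.

0.057; fail to reject H₀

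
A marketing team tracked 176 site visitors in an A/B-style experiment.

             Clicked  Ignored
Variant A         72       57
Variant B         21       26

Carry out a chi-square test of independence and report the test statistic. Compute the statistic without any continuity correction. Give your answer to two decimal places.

Row totals: 129, 47. Column totals: 93, 83. Grand total N = 176.
Expected counts (row total × column total / N):
  Variant A, Clicked: 129×93/176 = 68.165
  Variant A, Ignored: 129×83/176 = 60.835
  Variant B, Clicked: 47×93/176 = 24.835
  Variant B, Ignored: 47×83/176 = 22.165
Contributions (O − E)²/E:
  (72 − 68.165)²/68.165 = 0.2158
  (57 − 60.835)²/60.835 = 0.2418
  (21 − 24.835)²/24.835 = 0.5922
  (26 − 22.165)²/22.165 = 0.6635
χ² = 0.2158 + 0.2418 + 0.5922 + 0.6635 = 1.71

1.71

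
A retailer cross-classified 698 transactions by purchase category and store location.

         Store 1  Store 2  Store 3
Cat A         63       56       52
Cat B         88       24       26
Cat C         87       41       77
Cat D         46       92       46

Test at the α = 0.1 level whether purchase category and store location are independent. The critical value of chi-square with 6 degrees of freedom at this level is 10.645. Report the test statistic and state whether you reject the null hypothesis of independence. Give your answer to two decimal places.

Row totals: 171, 138, 205, 184. Column totals: 284, 213, 201. Grand total N = 698.
Expected counts (row total × column total / N):
  Cat A, Store 1: 171×284/698 = 69.576
  Cat A, Store 2: 171×213/698 = 52.182
  Cat A, Store 3: 171×201/698 = 49.242
  Cat B, Store 1: 138×284/698 = 56.149
  Cat B, Store 2: 138×213/698 = 42.112
  Cat B, Store 3: 138×201/698 = 39.739
  Cat C, Store 1: 205×284/698 = 83.410
  Cat C, Store 2: 205×213/698 = 62.557
  Cat C, Store 3: 205×201/698 = 59.033
  Cat D, Store 1: 184×284/698 = 74.865
  Cat D, Store 2: 184×213/698 = 56.149
  Cat D, Store 3: 184×201/698 = 52.986
Contributions (O − E)²/E:
  (63 − 69.576)²/69.576 = 0.6215
  (56 − 52.182)²/52.182 = 0.2794
  (52 − 49.242)²/49.242 = 0.1545
  (88 − 56.149)²/56.149 = 18.0678
  (24 − 42.112)²/42.112 = 7.7898
  (26 − 39.739)²/39.739 = 4.7500
  (87 − 83.410)²/83.410 = 0.1545
  (41 − 62.557)²/62.557 = 7.4285
  (77 − 59.033)²/59.033 = 5.4683
  (46 − 74.865)²/74.865 = 11.1292
  (92 − 56.149)²/56.149 = 22.8908
  (46 − 52.986)²/52.986 = 0.9211
χ² = 0.6215 + 0.2794 + 0.1545 + 18.0678 + 7.7898 + 4.7500 + 0.1545 + 7.4285 + 5.4683 + 11.1292 + 22.8908 + 0.9211 = 79.66
df = (4−1)(3−1) = 6. Since 79.66 > 10.645, reject the null hypothesis of independence at α = 0.1.

79.66; reject H₀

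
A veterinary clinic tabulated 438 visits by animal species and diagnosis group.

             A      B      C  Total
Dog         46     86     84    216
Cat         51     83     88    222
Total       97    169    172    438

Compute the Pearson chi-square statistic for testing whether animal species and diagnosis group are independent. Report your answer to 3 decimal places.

Grand total N = 438.
Expected counts (row total × column total / N):
  Dog, A: 216×97/438 = 47.8356
  Dog, B: 216×169/438 = 83.3425
  Dog, C: 216×172/438 = 84.8219
  Cat, A: 222×97/438 = 49.1644
  Cat, B: 222×169/438 = 85.6575
  Cat, C: 222×172/438 = 87.1781
Contributions (O − E)²/E:
  (46 − 47.8356)²/47.8356 = 0.0704
  (86 − 83.3425)²/83.3425 = 0.0847
  (84 − 84.8219)²/84.8219 = 0.0080
  (51 − 49.1644)²/49.1644 = 0.0685
  (83 − 85.6575)²/85.6575 = 0.0824
  (88 − 87.1781)²/87.1781 = 0.0077
χ² = 0.0704 + 0.0847 + 0.0080 + 0.0685 + 0.0824 + 0.0077 = 0.322

0.322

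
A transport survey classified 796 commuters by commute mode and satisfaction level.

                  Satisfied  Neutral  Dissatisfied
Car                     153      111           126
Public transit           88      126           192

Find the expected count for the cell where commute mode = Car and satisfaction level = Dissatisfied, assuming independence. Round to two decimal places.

155.80

Row total (Car) = 390; column total (Dissatisfied) = 318; grand total N = 796.
Expected count = (row total × column total) / N = 390 × 318 / 796 = 155.80.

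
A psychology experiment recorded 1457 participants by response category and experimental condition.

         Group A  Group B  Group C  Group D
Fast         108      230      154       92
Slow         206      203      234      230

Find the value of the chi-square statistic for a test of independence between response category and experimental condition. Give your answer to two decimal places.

Row totals: 584, 873. Column totals: 314, 433, 388, 322. Grand total N = 1457.
Expected counts (row total × column total / N):
  Fast, Group A: 584×314/1457 = 125.859
  Fast, Group B: 584×433/1457 = 173.557
  Fast, Group C: 584×388/1457 = 155.520
  Fast, Group D: 584×322/1457 = 129.065
  Slow, Group A: 873×314/1457 = 188.141
  Slow, Group B: 873×433/1457 = 259.443
  Slow, Group C: 873×388/1457 = 232.480
  Slow, Group D: 873×322/1457 = 192.935
Contributions (O − E)²/E:
  (108 − 125.859)²/125.859 = 2.5341
  (230 − 173.557)²/173.557 = 18.3560
  (154 − 155.520)²/155.520 = 0.0149
  (92 − 129.065)²/129.065 = 10.6444
  (206 − 188.141)²/188.141 = 1.6952
  (203 − 259.443)²/259.443 = 12.2794
  (234 − 232.480)²/232.480 = 0.0099
  (230 − 192.935)²/192.935 = 7.1206
χ² = 2.5341 + 18.3560 + 0.0149 + 10.6444 + 1.6952 + 12.2794 + 0.0099 + 7.1206 = 52.65

52.65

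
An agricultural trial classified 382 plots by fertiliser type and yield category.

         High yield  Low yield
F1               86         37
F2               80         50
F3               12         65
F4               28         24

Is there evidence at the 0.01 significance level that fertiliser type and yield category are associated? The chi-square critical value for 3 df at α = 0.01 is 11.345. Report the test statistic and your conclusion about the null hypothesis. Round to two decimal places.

61.25; reject H₀

Row totals: 123, 130, 77, 52. Column totals: 206, 176. Grand total N = 382.
Expected counts (row total × column total / N):
  F1, High yield: 123×206/382 = 66.330
  F1, Low yield: 123×176/382 = 56.670
  F2, High yield: 130×206/382 = 70.105
  F2, Low yield: 130×176/382 = 59.895
  F3, High yield: 77×206/382 = 41.524
  F3, Low yield: 77×176/382 = 35.476
  F4, High yield: 52×206/382 = 28.042
  F4, Low yield: 52×176/382 = 23.958
Contributions (O − E)²/E:
  (86 − 66.330)²/66.330 = 5.8331
  (37 − 56.670)²/56.670 = 6.8274
  (80 − 70.105)²/70.105 = 1.3966
  (50 − 59.895)²/59.895 = 1.6347
  (12 − 41.524)²/41.524 = 20.9919
  (65 − 35.476)²/35.476 = 24.5706
  (28 − 28.042)²/28.042 = 0.0001
  (24 − 23.958)²/23.958 = 0.0001
χ² = 5.8331 + 6.8274 + 1.3966 + 1.6347 + 20.9919 + 24.5706 + 0.0001 + 0.0001 = 61.25
df = (4−1)(2−1) = 3. Since 61.25 > 11.345, reject the null hypothesis of independence at α = 0.01.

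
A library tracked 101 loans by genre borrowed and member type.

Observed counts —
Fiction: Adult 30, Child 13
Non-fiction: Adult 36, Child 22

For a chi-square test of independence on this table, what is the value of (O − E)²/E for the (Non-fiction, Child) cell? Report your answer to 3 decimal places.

0.180

Row total (Non-fiction) = 58; column total (Child) = 35; N = 101.
Expected count E = 58 × 35 / 101 = 20.0990.
Contribution = (O − E)²/E = (22 − 20.0990)² / 20.0990 = 0.180.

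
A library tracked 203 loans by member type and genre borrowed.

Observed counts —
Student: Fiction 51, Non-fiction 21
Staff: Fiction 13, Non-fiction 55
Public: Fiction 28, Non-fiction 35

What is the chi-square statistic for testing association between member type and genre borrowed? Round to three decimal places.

Row totals: 72, 68, 63. Column totals: 92, 111. Grand total N = 203.
Expected counts (row total × column total / N):
  Student, Fiction: 72×92/203 = 32.6305
  Student, Non-fiction: 72×111/203 = 39.3695
  Staff, Fiction: 68×92/203 = 30.8177
  Staff, Non-fiction: 68×111/203 = 37.1823
  Public, Fiction: 63×92/203 = 28.5517
  Public, Non-fiction: 63×111/203 = 34.4483
Contributions (O − E)²/E:
  (51 − 32.6305)²/32.6305 = 10.3412
  (21 − 39.3695)²/39.3695 = 8.5711
  (13 − 30.8177)²/30.8177 = 10.3016
  (55 − 37.1823)²/37.1823 = 8.5382
  (28 − 28.5517)²/28.5517 = 0.0107
  (35 − 34.4483)²/34.4483 = 0.0088
χ² = 10.3412 + 8.5711 + 10.3016 + 8.5382 + 0.0107 + 0.0088 = 37.772

37.772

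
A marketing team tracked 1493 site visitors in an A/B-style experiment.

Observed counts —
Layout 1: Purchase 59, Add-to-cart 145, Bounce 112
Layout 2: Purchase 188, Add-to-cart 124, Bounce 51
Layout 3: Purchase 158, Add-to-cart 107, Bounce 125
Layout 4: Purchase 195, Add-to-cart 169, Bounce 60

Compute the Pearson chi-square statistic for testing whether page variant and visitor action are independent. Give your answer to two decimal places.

Row totals: 316, 363, 390, 424. Column totals: 600, 545, 348. Grand total N = 1493.
Expected counts (row total × column total / N):
  Layout 1, Purchase: 316×600/1493 = 126.993
  Layout 1, Add-to-cart: 316×545/1493 = 115.352
  Layout 1, Bounce: 316×348/1493 = 73.656
  Layout 2, Purchase: 363×600/1493 = 145.881
  Layout 2, Add-to-cart: 363×545/1493 = 132.508
  Layout 2, Bounce: 363×348/1493 = 84.611
  Layout 3, Purchase: 390×600/1493 = 156.731
  Layout 3, Add-to-cart: 390×545/1493 = 142.364
  Layout 3, Bounce: 390×348/1493 = 90.904
  Layout 4, Purchase: 424×600/1493 = 170.395
  Layout 4, Add-to-cart: 424×545/1493 = 154.776
  Layout 4, Bounce: 424×348/1493 = 98.829
Contributions (O − E)²/E:
  (59 − 126.993)²/126.993 = 36.4040
  (145 − 115.352)²/115.352 = 7.6202
  (112 − 73.656)²/73.656 = 19.9612
  (188 − 145.881)²/145.881 = 12.1607
  (124 − 132.508)²/132.508 = 0.5463
  (51 − 84.611)²/84.611 = 13.3517
  (158 − 156.731)²/156.731 = 0.0103
  (107 − 142.364)²/142.364 = 8.7846
  (125 − 90.904)²/90.904 = 12.7886
  (195 − 170.395)²/170.395 = 3.5530
  (169 − 154.776)²/154.776 = 1.3072
  (60 − 98.829)²/98.829 = 15.2556
χ² = 36.4040 + 7.6202 + 19.9612 + 12.1607 + 0.5463 + 13.3517 + 0.0103 + 8.7846 + 12.7886 + 3.5530 + 1.3072 + 15.2556 = 131.74

131.74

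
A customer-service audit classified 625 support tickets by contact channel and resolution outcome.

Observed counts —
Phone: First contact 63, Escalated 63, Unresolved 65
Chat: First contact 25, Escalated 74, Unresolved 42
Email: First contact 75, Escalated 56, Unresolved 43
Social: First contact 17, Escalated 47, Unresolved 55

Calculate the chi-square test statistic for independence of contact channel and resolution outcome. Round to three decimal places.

Row totals: 191, 141, 174, 119. Column totals: 180, 240, 205. Grand total N = 625.
Expected counts (row total × column total / N):
  Phone, First contact: 191×180/625 = 55.0080
  Phone, Escalated: 191×240/625 = 73.3440
  Phone, Unresolved: 191×205/625 = 62.6480
  Chat, First contact: 141×180/625 = 40.6080
  Chat, Escalated: 141×240/625 = 54.1440
  Chat, Unresolved: 141×205/625 = 46.2480
  Email, First contact: 174×180/625 = 50.1120
  Email, Escalated: 174×240/625 = 66.8160
  Email, Unresolved: 174×205/625 = 57.0720
  Social, First contact: 119×180/625 = 34.2720
  Social, Escalated: 119×240/625 = 45.6960
  Social, Unresolved: 119×205/625 = 39.0320
Contributions (O − E)²/E:
  (63 − 55.0080)²/55.0080 = 1.1611
  (63 − 73.3440)²/73.3440 = 1.4589
  (65 − 62.6480)²/62.6480 = 0.0883
  (25 − 40.6080)²/40.6080 = 5.9991
  (74 − 54.1440)²/54.1440 = 7.2817
  (42 − 46.2480)²/46.2480 = 0.3902
  (75 − 50.1120)²/50.1120 = 12.3606
  (56 − 66.8160)²/66.8160 = 1.7509
  (43 − 57.0720)²/57.0720 = 3.4697
  (17 − 34.2720)²/34.2720 = 8.7045
  (47 − 45.6960)²/45.6960 = 0.0372
  (55 − 39.0320)²/39.0320 = 6.5325
χ² = 1.1611 + 1.4589 + 0.0883 + 5.9991 + 7.2817 + 0.3902 + 12.3606 + 1.7509 + 3.4697 + 8.7045 + 0.0372 + 6.5325 = 49.235

49.235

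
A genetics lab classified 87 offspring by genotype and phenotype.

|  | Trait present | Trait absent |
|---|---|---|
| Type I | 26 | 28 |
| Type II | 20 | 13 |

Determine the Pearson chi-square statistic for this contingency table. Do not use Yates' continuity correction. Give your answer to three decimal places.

1.276

Row totals: 54, 33. Column totals: 46, 41. Grand total N = 87.
Expected counts (row total × column total / N):
  Type I, Trait present: 54×46/87 = 28.5517
  Type I, Trait absent: 54×41/87 = 25.4483
  Type II, Trait present: 33×46/87 = 17.4483
  Type II, Trait absent: 33×41/87 = 15.5517
Contributions (O − E)²/E:
  (26 − 28.5517)²/28.5517 = 0.2280
  (28 − 25.4483)²/25.4483 = 0.2559
  (20 − 17.4483)²/17.4483 = 0.3732
  (13 − 15.5517)²/15.5517 = 0.4187
χ² = 0.2280 + 0.2559 + 0.3732 + 0.4187 = 1.276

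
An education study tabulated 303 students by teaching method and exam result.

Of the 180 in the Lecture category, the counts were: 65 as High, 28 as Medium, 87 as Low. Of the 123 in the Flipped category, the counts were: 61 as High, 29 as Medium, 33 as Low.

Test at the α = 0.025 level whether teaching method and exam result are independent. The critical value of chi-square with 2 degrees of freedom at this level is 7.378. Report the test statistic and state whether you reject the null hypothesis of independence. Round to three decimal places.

Row totals: 180, 123. Column totals: 126, 57, 120. Grand total N = 303.
Expected counts (row total × column total / N):
  Lecture, High: 180×126/303 = 74.8515
  Lecture, Medium: 180×57/303 = 33.8614
  Lecture, Low: 180×120/303 = 71.2871
  Flipped, High: 123×126/303 = 51.1485
  Flipped, Medium: 123×57/303 = 23.1386
  Flipped, Low: 123×120/303 = 48.7129
Contributions (O − E)²/E:
  (65 − 74.8515)²/74.8515 = 1.2966
  (28 − 33.8614)²/33.8614 = 1.0146
  (87 − 71.2871)²/71.2871 = 3.4634
  (61 − 51.1485)²/51.1485 = 1.8975
  (29 − 23.1386)²/23.1386 = 1.4848
  (33 − 48.7129)²/48.7129 = 5.0684
χ² = 1.2966 + 1.0146 + 3.4634 + 1.8975 + 1.4848 + 5.0684 = 14.225
df = (2−1)(3−1) = 2. Since 14.225 > 7.378, reject the null hypothesis of independence at α = 0.025.

14.225; reject H₀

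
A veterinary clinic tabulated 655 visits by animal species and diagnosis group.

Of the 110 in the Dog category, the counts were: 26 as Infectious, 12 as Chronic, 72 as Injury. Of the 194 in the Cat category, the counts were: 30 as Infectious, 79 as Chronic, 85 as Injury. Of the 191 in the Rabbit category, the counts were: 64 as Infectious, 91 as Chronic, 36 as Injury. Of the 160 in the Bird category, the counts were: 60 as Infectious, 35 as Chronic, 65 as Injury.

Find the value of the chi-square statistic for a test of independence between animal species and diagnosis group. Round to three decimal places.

Row totals: 110, 194, 191, 160. Column totals: 180, 217, 258. Grand total N = 655.
Expected counts (row total × column total / N):
  Dog, Infectious: 110×180/655 = 30.22901
  Dog, Chronic: 110×217/655 = 36.44275
  Dog, Injury: 110×258/655 = 43.32824
  Cat, Infectious: 194×180/655 = 53.31298
  Cat, Chronic: 194×217/655 = 64.27176
  Cat, Injury: 194×258/655 = 76.41527
  Rabbit, Infectious: 191×180/655 = 52.48855
  Rabbit, Chronic: 191×217/655 = 63.27786
  Rabbit, Injury: 191×258/655 = 75.23359
  Bird, Infectious: 160×180/655 = 43.96947
  Bird, Chronic: 160×217/655 = 53.00763
  Bird, Injury: 160×258/655 = 63.02290
Contributions (O − E)²/E:
  (26 − 30.22901)²/30.22901 = 0.5916
  (12 − 36.44275)²/36.44275 = 16.3942
  (72 − 43.32824)²/43.32824 = 18.9731
  (30 − 53.31298)²/53.31298 = 10.1944
  (79 − 64.27176)²/64.27176 = 3.3751
  (85 − 76.41527)²/76.41527 = 0.9644
  (64 − 52.48855)²/52.48855 = 2.5246
  (91 − 63.27786)²/63.27786 = 12.1451
  (36 − 75.23359)²/75.23359 = 20.4599
  (60 − 43.96947)²/43.96947 = 5.8445
  (35 − 53.00763)²/53.00763 = 6.1175
  (65 − 63.02290)²/63.02290 = 0.0620
χ² = 0.5916 + 16.3942 + 18.9731 + 10.1944 + 3.3751 + 0.9644 + 2.5246 + 12.1451 + 20.4599 + 5.8445 + 6.1175 + 0.0620 = 97.646

97.646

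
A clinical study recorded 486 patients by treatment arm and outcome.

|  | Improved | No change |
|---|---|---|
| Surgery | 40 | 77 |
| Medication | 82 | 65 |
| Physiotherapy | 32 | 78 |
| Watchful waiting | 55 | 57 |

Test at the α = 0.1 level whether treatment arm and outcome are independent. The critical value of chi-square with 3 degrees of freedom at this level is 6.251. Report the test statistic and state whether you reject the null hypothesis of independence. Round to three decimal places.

23.892; reject H₀

Row totals: 117, 147, 110, 112. Column totals: 209, 277. Grand total N = 486.
Expected counts (row total × column total / N):
  Surgery, Improved: 117×209/486 = 50.31481
  Surgery, No change: 117×277/486 = 66.68519
  Medication, Improved: 147×209/486 = 63.21605
  Medication, No change: 147×277/486 = 83.78395
  Physiotherapy, Improved: 110×209/486 = 47.30453
  Physiotherapy, No change: 110×277/486 = 62.69547
  Watchful waiting, Improved: 112×209/486 = 48.16461
  Watchful waiting, No change: 112×277/486 = 63.83539
Contributions (O − E)²/E:
  (40 − 50.31481)²/50.31481 = 2.1146
  (77 − 66.68519)²/66.68519 = 1.5955
  (82 − 63.21605)²/63.21605 = 5.5814
  (65 − 83.78395)²/83.78395 = 4.2113
  (32 − 47.30453)²/47.30453 = 4.9515
  (78 − 62.69547)²/62.69547 = 3.7360
  (55 − 48.16461)²/48.16461 = 0.9701
  (57 − 63.83539)²/63.83539 = 0.7319
χ² = 2.1146 + 1.5955 + 5.5814 + 4.2113 + 4.9515 + 3.7360 + 0.9701 + 0.7319 = 23.892
df = (4−1)(2−1) = 3. Since 23.892 > 6.251, reject the null hypothesis of independence at α = 0.1.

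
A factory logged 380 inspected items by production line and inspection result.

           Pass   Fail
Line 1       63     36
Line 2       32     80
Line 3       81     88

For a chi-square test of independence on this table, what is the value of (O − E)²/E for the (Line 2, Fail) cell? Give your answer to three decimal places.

Row total (Line 2) = 112; column total (Fail) = 204; N = 380.
Expected count E = 112 × 204 / 380 = 60.1263.
Contribution = (O − E)²/E = (80 − 60.1263)² / 60.1263 = 6.569.

6.569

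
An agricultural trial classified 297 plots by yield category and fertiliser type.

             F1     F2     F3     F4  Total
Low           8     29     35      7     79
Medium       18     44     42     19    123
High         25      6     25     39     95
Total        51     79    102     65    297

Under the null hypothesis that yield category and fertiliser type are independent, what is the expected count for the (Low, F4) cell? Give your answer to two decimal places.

Row total (Low) = 79; column total (F4) = 65; grand total N = 297.
Expected count = (row total × column total) / N = 79 × 65 / 297 = 17.29.

17.29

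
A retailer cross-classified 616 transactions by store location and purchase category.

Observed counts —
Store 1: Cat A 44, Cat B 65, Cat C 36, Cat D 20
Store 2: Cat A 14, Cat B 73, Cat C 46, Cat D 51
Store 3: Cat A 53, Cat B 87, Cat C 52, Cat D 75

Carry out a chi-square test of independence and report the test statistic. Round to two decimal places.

Row totals: 165, 184, 267. Column totals: 111, 225, 134, 146. Grand total N = 616.
Expected counts (row total × column total / N):
  Store 1, Cat A: 165×111/616 = 29.732
  Store 1, Cat B: 165×225/616 = 60.268
  Store 1, Cat C: 165×134/616 = 35.893
  Store 1, Cat D: 165×146/616 = 39.107
  Store 2, Cat A: 184×111/616 = 33.156
  Store 2, Cat B: 184×225/616 = 67.208
  Store 2, Cat C: 184×134/616 = 40.026
  Store 2, Cat D: 184×146/616 = 43.610
  Store 3, Cat A: 267×111/616 = 48.112
  Store 3, Cat B: 267×225/616 = 97.524
  Store 3, Cat C: 267×134/616 = 58.081
  Store 3, Cat D: 267×146/616 = 63.282
Contributions (O − E)²/E:
  (44 − 29.732)²/29.732 = 6.8470
  (65 − 60.268)²/60.268 = 0.3715
  (36 − 35.893)²/35.893 = 0.0003
  (20 − 39.107)²/39.107 = 9.3353
  (14 − 33.156)²/33.156 = 11.0674
  (73 − 67.208)²/67.208 = 0.4992
  (46 − 40.026)²/40.026 = 0.8916
  (51 − 43.610)²/43.610 = 1.2523
  (53 − 48.112)²/48.112 = 0.4966
  (87 − 97.524)²/97.524 = 1.1357
  (52 − 58.081)²/58.081 = 0.6367
  (75 − 63.282)²/63.282 = 2.1698
χ² = 6.8470 + 0.3715 + 0.0003 + 9.3353 + 11.0674 + 0.4992 + 0.8916 + 1.2523 + 0.4966 + 1.1357 + 0.6367 + 2.1698 = 34.70

34.70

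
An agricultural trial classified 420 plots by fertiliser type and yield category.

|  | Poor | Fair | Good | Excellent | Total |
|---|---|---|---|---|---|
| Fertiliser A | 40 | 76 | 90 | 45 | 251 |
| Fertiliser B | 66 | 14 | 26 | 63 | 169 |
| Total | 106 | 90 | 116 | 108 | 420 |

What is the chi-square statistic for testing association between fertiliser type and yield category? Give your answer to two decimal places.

Grand total N = 420.
Expected counts (row total × column total / N):
  Fertiliser A, Poor: 251×106/420 = 63.348
  Fertiliser A, Fair: 251×90/420 = 53.786
  Fertiliser A, Good: 251×116/420 = 69.324
  Fertiliser A, Excellent: 251×108/420 = 64.543
  Fertiliser B, Poor: 169×106/420 = 42.652
  Fertiliser B, Fair: 169×90/420 = 36.214
  Fertiliser B, Good: 169×116/420 = 46.676
  Fertiliser B, Excellent: 169×108/420 = 43.457
Contributions (O − E)²/E:
  (40 − 63.348)²/63.348 = 8.6053
  (76 − 53.786)²/53.786 = 9.1745
  (90 − 69.324)²/69.324 = 6.1667
  (45 − 64.543)²/64.543 = 5.9174
  (66 − 42.652)²/42.652 = 12.7809
  (14 − 36.214)²/36.214 = 13.6263
  (26 − 46.676)²/46.676 = 9.1588
  (63 − 43.457)²/43.457 = 8.7887
χ² = 8.6053 + 9.1745 + 6.1667 + 5.9174 + 12.7809 + 13.6263 + 9.1588 + 8.7887 = 74.22

74.22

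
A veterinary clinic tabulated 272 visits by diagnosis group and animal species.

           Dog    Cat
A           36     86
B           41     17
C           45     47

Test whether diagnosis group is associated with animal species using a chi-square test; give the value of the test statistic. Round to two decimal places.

Row totals: 122, 58, 92. Column totals: 122, 150. Grand total N = 272.
Expected counts (row total × column total / N):
  A, Dog: 122×122/272 = 54.7206
  A, Cat: 122×150/272 = 67.2794
  B, Dog: 58×122/272 = 26.0147
  B, Cat: 58×150/272 = 31.9853
  C, Dog: 92×122/272 = 41.2647
  C, Cat: 92×150/272 = 50.7353
Contributions (O − E)²/E:
  (36 − 54.7206)²/54.7206 = 6.4046
  (86 − 67.2794)²/67.2794 = 5.2090
  (41 − 26.0147)²/26.0147 = 8.6320
  (17 − 31.9853)²/31.9853 = 7.0207
  (45 − 41.2647)²/41.2647 = 0.3381
  (47 − 50.7353)²/50.7353 = 0.2750
χ² = 6.4046 + 5.2090 + 8.6320 + 7.0207 + 0.3381 + 0.2750 = 27.88

27.88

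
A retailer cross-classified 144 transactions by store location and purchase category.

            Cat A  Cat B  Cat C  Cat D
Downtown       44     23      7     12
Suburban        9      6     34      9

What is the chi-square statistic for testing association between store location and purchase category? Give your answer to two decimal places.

Row totals: 86, 58. Column totals: 53, 29, 41, 21. Grand total N = 144.
Expected counts (row total × column total / N):
  Downtown, Cat A: 86×53/144 = 31.653
  Downtown, Cat B: 86×29/144 = 17.319
  Downtown, Cat C: 86×41/144 = 24.486
  Downtown, Cat D: 86×21/144 = 12.542
  Suburban, Cat A: 58×53/144 = 21.347
  Suburban, Cat B: 58×29/144 = 11.681
  Suburban, Cat C: 58×41/144 = 16.514
  Suburban, Cat D: 58×21/144 = 8.458
Contributions (O − E)²/E:
  (44 − 31.653)²/31.653 = 4.8162
  (23 − 17.319)²/17.319 = 1.8635
  (7 − 24.486)²/24.486 = 12.4871
  (12 − 12.542)²/12.542 = 0.0234
  (9 − 21.347)²/21.347 = 7.1414
  (6 − 11.681)²/11.681 = 2.7629
  (34 − 16.514)²/16.514 = 18.5152
  (9 − 8.458)²/8.458 = 0.0347
χ² = 4.8162 + 1.8635 + 12.4871 + 0.0234 + 7.1414 + 2.7629 + 18.5152 + 0.0347 = 47.64

47.64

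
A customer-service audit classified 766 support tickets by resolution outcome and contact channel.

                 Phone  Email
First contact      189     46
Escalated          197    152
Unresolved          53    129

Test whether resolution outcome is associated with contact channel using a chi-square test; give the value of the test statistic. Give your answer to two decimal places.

110.54

Row totals: 235, 349, 182. Column totals: 439, 327. Grand total N = 766.
Expected counts (row total × column total / N):
  First contact, Phone: 235×439/766 = 134.680
  First contact, Email: 235×327/766 = 100.320
  Escalated, Phone: 349×439/766 = 200.014
  Escalated, Email: 349×327/766 = 148.986
  Unresolved, Phone: 182×439/766 = 104.305
  Unresolved, Email: 182×327/766 = 77.695
Contributions (O − E)²/E:
  (189 − 134.680)²/134.680 = 21.9087
  (46 − 100.320)²/100.320 = 29.4125
  (197 − 200.014)²/200.014 = 0.0454
  (152 − 148.986)²/148.986 = 0.0610
  (53 − 104.305)²/104.305 = 25.2356
  (129 − 77.695)²/77.695 = 33.8787
χ² = 21.9087 + 29.4125 + 0.0454 + 0.0610 + 25.2356 + 33.8787 = 110.54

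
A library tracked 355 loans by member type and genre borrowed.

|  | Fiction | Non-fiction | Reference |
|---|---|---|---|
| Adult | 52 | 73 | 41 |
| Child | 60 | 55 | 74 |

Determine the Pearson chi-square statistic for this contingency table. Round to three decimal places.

Row totals: 166, 189. Column totals: 112, 128, 115. Grand total N = 355.
Expected counts (row total × column total / N):
  Adult, Fiction: 166×112/355 = 52.3718
  Adult, Non-fiction: 166×128/355 = 59.8535
  Adult, Reference: 166×115/355 = 53.7746
  Child, Fiction: 189×112/355 = 59.6282
  Child, Non-fiction: 189×128/355 = 68.1465
  Child, Reference: 189×115/355 = 61.2254
Contributions (O − E)²/E:
  (52 − 52.3718)²/52.3718 = 0.0026
  (73 − 59.8535)²/59.8535 = 2.8876
  (41 − 53.7746)²/53.7746 = 3.0347
  (60 − 59.6282)²/59.6282 = 0.0023
  (55 − 68.1465)²/68.1465 = 2.5362
  (74 − 61.2254)²/61.2254 = 2.6654
χ² = 0.0026 + 2.8876 + 3.0347 + 0.0023 + 2.5362 + 2.6654 = 11.129

11.129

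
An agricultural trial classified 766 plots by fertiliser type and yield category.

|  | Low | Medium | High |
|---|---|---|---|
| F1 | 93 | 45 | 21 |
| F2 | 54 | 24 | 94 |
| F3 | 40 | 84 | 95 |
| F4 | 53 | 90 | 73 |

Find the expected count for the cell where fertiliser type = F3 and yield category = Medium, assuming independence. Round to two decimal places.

69.47

Row total (F3) = 219; column total (Medium) = 243; grand total N = 766.
Expected count = (row total × column total) / N = 219 × 243 / 766 = 69.47.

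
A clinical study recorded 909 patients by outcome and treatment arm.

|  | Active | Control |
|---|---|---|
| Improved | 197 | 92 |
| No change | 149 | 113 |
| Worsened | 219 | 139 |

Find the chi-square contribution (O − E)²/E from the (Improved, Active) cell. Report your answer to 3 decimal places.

1.679

Row total (Improved) = 289; column total (Active) = 565; N = 909.
Expected count E = 289 × 565 / 909 = 179.6315.
Contribution = (O − E)²/E = (197 − 179.6315)² / 179.6315 = 1.679.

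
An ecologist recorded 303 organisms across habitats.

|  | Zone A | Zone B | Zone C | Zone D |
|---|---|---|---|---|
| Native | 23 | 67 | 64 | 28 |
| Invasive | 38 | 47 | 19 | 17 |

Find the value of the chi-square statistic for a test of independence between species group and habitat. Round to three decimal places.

Row totals: 182, 121. Column totals: 61, 114, 83, 45. Grand total N = 303.
Expected counts (row total × column total / N):
  Native, Zone A: 182×61/303 = 36.6403
  Native, Zone B: 182×114/303 = 68.4752
  Native, Zone C: 182×83/303 = 49.8548
  Native, Zone D: 182×45/303 = 27.0297
  Invasive, Zone A: 121×61/303 = 24.3597
  Invasive, Zone B: 121×114/303 = 45.5248
  Invasive, Zone C: 121×83/303 = 33.1452
  Invasive, Zone D: 121×45/303 = 17.9703
Contributions (O − E)²/E:
  (23 − 36.6403)²/36.6403 = 5.0780
  (67 − 68.4752)²/68.4752 = 0.0318
  (64 − 49.8548)²/49.8548 = 4.0134
  (28 − 27.0297)²/27.0297 = 0.0348
  (38 − 24.3597)²/24.3597 = 7.6379
  (47 − 45.5248)²/45.5248 = 0.0478
  (19 − 33.1452)²/33.1452 = 6.0367
  (17 − 17.9703)²/17.9703 = 0.0524
χ² = 5.0780 + 0.0318 + 4.0134 + 0.0348 + 7.6379 + 0.0478 + 6.0367 + 0.0524 = 22.933

22.933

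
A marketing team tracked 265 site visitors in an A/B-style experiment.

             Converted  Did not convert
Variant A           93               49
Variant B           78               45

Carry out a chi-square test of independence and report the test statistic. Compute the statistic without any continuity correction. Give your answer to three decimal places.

0.124

Row totals: 142, 123. Column totals: 171, 94. Grand total N = 265.
Expected counts (row total × column total / N):
  Variant A, Converted: 142×171/265 = 91.6302
  Variant A, Did not convert: 142×94/265 = 50.3698
  Variant B, Converted: 123×171/265 = 79.3698
  Variant B, Did not convert: 123×94/265 = 43.6302
Contributions (O − E)²/E:
  (93 − 91.6302)²/91.6302 = 0.0205
  (49 − 50.3698)²/50.3698 = 0.0373
  (78 − 79.3698)²/79.3698 = 0.0236
  (45 − 43.6302)²/43.6302 = 0.0430
χ² = 0.0205 + 0.0373 + 0.0236 + 0.0430 = 0.124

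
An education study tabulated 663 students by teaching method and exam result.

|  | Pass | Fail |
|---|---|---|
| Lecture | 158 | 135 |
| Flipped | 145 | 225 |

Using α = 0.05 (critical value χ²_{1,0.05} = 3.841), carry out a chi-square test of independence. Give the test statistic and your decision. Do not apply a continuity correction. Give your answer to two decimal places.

Row totals: 293, 370. Column totals: 303, 360. Grand total N = 663.
Expected counts (row total × column total / N):
  Lecture, Pass: 293×303/663 = 133.905
  Lecture, Fail: 293×360/663 = 159.095
  Flipped, Pass: 370×303/663 = 169.095
  Flipped, Fail: 370×360/663 = 200.905
Contributions (O − E)²/E:
  (158 − 133.905)²/133.905 = 4.3357
  (135 − 159.095)²/159.095 = 3.6492
  (145 − 169.095)²/169.095 = 3.4334
  (225 − 200.905)²/200.905 = 2.8898
χ² = 4.3357 + 3.6492 + 3.4334 + 2.8898 = 14.31
df = (2−1)(2−1) = 1. Since 14.31 > 3.841, reject the null hypothesis of independence at α = 0.05.

14.31; reject H₀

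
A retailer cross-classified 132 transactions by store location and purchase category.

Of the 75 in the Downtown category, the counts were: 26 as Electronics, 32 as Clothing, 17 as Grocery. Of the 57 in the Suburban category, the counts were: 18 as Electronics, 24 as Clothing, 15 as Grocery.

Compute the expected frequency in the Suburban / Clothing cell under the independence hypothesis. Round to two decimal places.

24.18

Row total (Suburban) = 57; column total (Clothing) = 56; grand total N = 132.
Expected count = (row total × column total) / N = 57 × 56 / 132 = 24.18.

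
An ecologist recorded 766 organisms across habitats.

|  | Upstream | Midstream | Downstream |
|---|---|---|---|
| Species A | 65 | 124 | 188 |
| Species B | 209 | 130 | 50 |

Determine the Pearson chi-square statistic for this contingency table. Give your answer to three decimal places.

Row totals: 377, 389. Column totals: 274, 254, 238. Grand total N = 766.
Expected counts (row total × column total / N):
  Species A, Upstream: 377×274/766 = 134.8538
  Species A, Midstream: 377×254/766 = 125.0104
  Species A, Downstream: 377×238/766 = 117.1358
  Species B, Upstream: 389×274/766 = 139.1462
  Species B, Midstream: 389×254/766 = 128.9896
  Species B, Downstream: 389×238/766 = 120.8642
Contributions (O − E)²/E:
  (65 − 134.8538)²/134.8538 = 36.1840
  (124 − 125.0104)²/125.0104 = 0.0082
  (188 − 117.1358)²/117.1358 = 42.8711
  (209 − 139.1462)²/139.1462 = 35.0678
  (130 − 128.9896)²/128.9896 = 0.0079
  (50 − 120.8642)²/120.8642 = 41.5486
χ² = 36.1840 + 0.0082 + 42.8711 + 35.0678 + 0.0079 + 41.5486 = 155.688

155.688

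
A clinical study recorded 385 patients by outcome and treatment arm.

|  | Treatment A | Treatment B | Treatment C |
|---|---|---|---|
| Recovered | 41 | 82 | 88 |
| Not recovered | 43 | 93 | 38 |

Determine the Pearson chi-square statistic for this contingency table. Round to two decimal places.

17.18

Row totals: 211, 174. Column totals: 84, 175, 126. Grand total N = 385.
Expected counts (row total × column total / N):
  Recovered, Treatment A: 211×84/385 = 46.036
  Recovered, Treatment B: 211×175/385 = 95.909
  Recovered, Treatment C: 211×126/385 = 69.055
  Not recovered, Treatment A: 174×84/385 = 37.964
  Not recovered, Treatment B: 174×175/385 = 79.091
  Not recovered, Treatment C: 174×126/385 = 56.945
Contributions (O − E)²/E:
  (41 − 46.036)²/46.036 = 0.5509
  (82 − 95.909)²/95.909 = 2.0171
  (88 − 69.055)²/69.055 = 5.1975
  (43 − 37.964)²/37.964 = 0.6680
  (93 − 79.091)²/79.091 = 2.4460
  (38 − 56.945)²/56.945 = 6.3028
χ² = 0.5509 + 2.0171 + 5.1975 + 0.6680 + 2.4460 + 6.3028 = 17.18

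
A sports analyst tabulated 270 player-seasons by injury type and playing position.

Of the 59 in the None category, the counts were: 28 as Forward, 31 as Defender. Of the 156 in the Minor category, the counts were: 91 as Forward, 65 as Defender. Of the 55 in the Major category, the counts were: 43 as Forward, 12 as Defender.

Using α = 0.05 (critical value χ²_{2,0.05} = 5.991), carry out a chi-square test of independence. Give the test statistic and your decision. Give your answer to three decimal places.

11.624; reject H₀

Row totals: 59, 156, 55. Column totals: 162, 108. Grand total N = 270.
Expected counts (row total × column total / N):
  None, Forward: 59×162/270 = 35.4000
  None, Defender: 59×108/270 = 23.6000
  Minor, Forward: 156×162/270 = 93.6000
  Minor, Defender: 156×108/270 = 62.4000
  Major, Forward: 55×162/270 = 33.0000
  Major, Defender: 55×108/270 = 22.0000
Contributions (O − E)²/E:
  (28 − 35.4000)²/35.4000 = 1.5469
  (31 − 23.6000)²/23.6000 = 2.3203
  (91 − 93.6000)²/93.6000 = 0.0722
  (65 − 62.4000)²/62.4000 = 0.1083
  (43 − 33.0000)²/33.0000 = 3.0303
  (12 − 22.0000)²/22.0000 = 4.5455
χ² = 1.5469 + 2.3203 + 0.0722 + 0.1083 + 3.0303 + 4.5455 = 11.624
df = (3−1)(2−1) = 2. Since 11.624 > 5.991, reject the null hypothesis of independence at α = 0.05.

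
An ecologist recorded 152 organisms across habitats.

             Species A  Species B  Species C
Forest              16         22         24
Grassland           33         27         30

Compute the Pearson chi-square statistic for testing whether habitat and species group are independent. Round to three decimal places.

Row totals: 62, 90. Column totals: 49, 49, 54. Grand total N = 152.
Expected counts (row total × column total / N):
  Forest, Species A: 62×49/152 = 19.9868
  Forest, Species B: 62×49/152 = 19.9868
  Forest, Species C: 62×54/152 = 22.0263
  Grassland, Species A: 90×49/152 = 29.0132
  Grassland, Species B: 90×49/152 = 29.0132
  Grassland, Species C: 90×54/152 = 31.9737
Contributions (O − E)²/E:
  (16 − 19.9868)²/19.9868 = 0.7953
  (22 − 19.9868)²/19.9868 = 0.2028
  (24 − 22.0263)²/22.0263 = 0.1769
  (33 − 29.0132)²/29.0132 = 0.5478
  (27 − 29.0132)²/29.0132 = 0.1397
  (30 − 31.9737)²/31.9737 = 0.1218
χ² = 0.7953 + 0.2028 + 0.1769 + 0.5478 + 0.1397 + 0.1218 = 1.984

1.984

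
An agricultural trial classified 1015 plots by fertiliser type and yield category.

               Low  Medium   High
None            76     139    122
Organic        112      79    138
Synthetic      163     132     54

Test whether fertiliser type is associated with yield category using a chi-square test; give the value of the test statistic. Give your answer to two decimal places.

Row totals: 337, 329, 349. Column totals: 351, 350, 314. Grand total N = 1015.
Expected counts (row total × column total / N):
  None, Low: 337×351/1015 = 116.5389
  None, Medium: 337×350/1015 = 116.2069
  None, High: 337×314/1015 = 104.2542
  Organic, Low: 329×351/1015 = 113.7724
  Organic, Medium: 329×350/1015 = 113.4483
  Organic, High: 329×314/1015 = 101.7793
  Synthetic, Low: 349×351/1015 = 120.6887
  Synthetic, Medium: 349×350/1015 = 120.3448
  Synthetic, High: 349×314/1015 = 107.9665
Contributions (O − E)²/E:
  (76 − 116.5389)²/116.5389 = 14.1017
  (139 − 116.2069)²/116.2069 = 4.4707
  (122 − 104.2542)²/104.2542 = 3.0206
  (112 − 113.7724)²/113.7724 = 0.0276
  (79 − 113.4483)²/113.4483 = 10.4601
  (138 − 101.7793)²/101.7793 = 12.8900
  (163 − 120.6887)²/120.6887 = 14.8336
  (132 − 120.3448)²/120.3448 = 1.1288
  (54 − 107.9665)²/107.9665 = 26.9749
χ² = 14.1017 + 4.4707 + 3.0206 + 0.0276 + 10.4601 + 12.8900 + 14.8336 + 1.1288 + 26.9749 = 87.91

87.91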